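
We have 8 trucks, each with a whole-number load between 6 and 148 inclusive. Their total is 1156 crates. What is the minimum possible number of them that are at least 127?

7

Suppose at most 8 − j of them reach 127; then j values are ≤ 126 and the rest ≤ 148.
The total is then ≤ 126·j + 148·(8 − j) = 1184 − 22j. For this to be ≥ 1156 we need j ≤ 1, so at least 8 − 1 = 7 must reach 127.
Exactly 7 works: 7 values at 148 and 1 at 126 total 1162; lower one of the high values by 6 (still ≥ 127) to hit 1156.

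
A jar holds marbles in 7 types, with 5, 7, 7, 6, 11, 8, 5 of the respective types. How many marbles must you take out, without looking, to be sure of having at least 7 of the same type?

41

In the worst case you take as many as possible of each type without reaching 7: 5 + 6 + 6 + 6 + 6 + 6 + 5 = 40.
The next one must give 7 of some type, so 40 + 1 = 41.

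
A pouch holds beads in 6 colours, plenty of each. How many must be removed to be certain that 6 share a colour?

You could draw 5 of every colour without reaching 6 of any — 30 in all.
One more forces 6 of some colour, so 30 + 1 = 31.

31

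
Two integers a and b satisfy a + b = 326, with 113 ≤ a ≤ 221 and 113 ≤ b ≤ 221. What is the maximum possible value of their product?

ab = a(326 − a) is maximized when a is as near 326/2 as the bounds allow.
Taking a = 163 and b = 163 (both in [113, 221]) gives ab = 26569.

26569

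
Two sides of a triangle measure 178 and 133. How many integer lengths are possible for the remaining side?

265

The triangle inequality gives |178 − 133| < c < 178 + 133, i.e. 45 < c < 311.
So c can be any integer from 46 to 310: 265 values.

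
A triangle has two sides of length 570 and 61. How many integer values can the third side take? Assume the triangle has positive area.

The triangle inequality gives |570 − 61| < c < 570 + 61, i.e. 509 < c < 631.
So c can be any integer from 510 to 630: 121 values.

121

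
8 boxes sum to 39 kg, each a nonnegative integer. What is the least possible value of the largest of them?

5

The 8 values sum to 39, so their maximum is at least ⌈39/8⌉ = 5.
Taking 1 copy of 4 and 7 copies of 5 gives exactly 39, so 5 is attained.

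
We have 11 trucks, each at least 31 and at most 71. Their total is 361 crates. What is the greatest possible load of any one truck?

To make one truck as large as possible, make the other 10 as small as possible.
The other 10 contribute at least 10 × 31 = 310, leaving at most 361 − 310 = 51.
Since 51 ≤ 71, this is achievable: one at 51 and 10 at 31.

51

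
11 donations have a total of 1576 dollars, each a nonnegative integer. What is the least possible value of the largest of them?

144

The average is 1576/11 > 143, so not all 11 can be 143 or less; the largest is ≥ 144.
Equality holds with 3 values of 144 and 8 values of 143.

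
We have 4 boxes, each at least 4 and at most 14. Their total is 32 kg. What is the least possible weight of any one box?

Minimizing one value means maximizing the remaining 3.
The other 3 can take up 3 × 14 = 42 ≥ 32 − 4, so one box can sit at its floor of 4.
Achievable: one at 4 and the other 3 totalling 28, which fits since 3 × 4 ≤ 28 ≤ 3 × 14.

4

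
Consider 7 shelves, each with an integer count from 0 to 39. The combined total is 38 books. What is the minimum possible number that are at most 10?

4

If only k of them are at most 10, the other 7 − k are at least 11, so the total is at least (7 − k)·11 + k·0.
This is ≤ 38, so (7 − k)·11 + 0k ≤ 38, which gives k ≥ 4.
Exactly 4 works: 4 values at 0 and 3 at 11 total 33; raise one of the low values by 5 (still ≤ 10) to hit 38.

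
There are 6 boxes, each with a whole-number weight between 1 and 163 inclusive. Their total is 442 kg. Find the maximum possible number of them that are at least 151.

Suppose k of them are at least 151. Those contribute at least 151 each and the other 6 − k at least 1 each.
So the total is at least 151k + 1(6 − k) = 6 + 150k. This must be ≤ 442, giving k ≤ 2.
k = 2 is achieved by 2 values at 151 and 4 at 1, total 306; add 136 to one value (staying below 151) to reach 442.

2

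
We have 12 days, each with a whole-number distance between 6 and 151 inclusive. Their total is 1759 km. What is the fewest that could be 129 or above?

Suppose at most 12 − j of them reach 129; then j values are ≤ 128 and the rest ≤ 151.
The total is then ≤ 128·j + 151·(12 − j) = 1812 − 23j. For this to be ≥ 1759 we need j ≤ 2, so at least 12 − 2 = 10 must reach 129.
Exactly 10 works: 10 values at 151 and 2 at 128 total 1766; lower one of the high values by 7 (still ≥ 129) to hit 1759.

10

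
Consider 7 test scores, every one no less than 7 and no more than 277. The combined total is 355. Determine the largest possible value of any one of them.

Maximizing one value means minimizing the remaining 6.
The other 6 contribute at least 6 × 7 = 42, leaving at most 355 − 42 = 313.
But each score is capped at 277, so the maximum is 277.
Achievable: one at 277 and the other 6 totalling 78, which fits since 6 × 7 ≤ 78 ≤ 6 × 277.

277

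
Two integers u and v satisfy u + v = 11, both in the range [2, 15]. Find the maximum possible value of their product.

30

For a fixed sum, the product uv is largest when u and v are as close as possible.
Taking u = 5 and v = 6 (both in [2, 15]) gives uv = 30.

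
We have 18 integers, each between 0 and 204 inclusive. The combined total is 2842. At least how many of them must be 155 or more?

2

If only k of them are at least 155, the other 18 − k are at most 154, so the total is at most k·204 + (18 − k)·154.
This must reach 2842, so k·204 + (18 − k)·154 ≥ 2842, giving k ≥ 2.
Exactly 2 works: 2 values at 204 and 16 at 154 total 2872; lower one of the high values by 30 (still ≥ 155) to hit 2842.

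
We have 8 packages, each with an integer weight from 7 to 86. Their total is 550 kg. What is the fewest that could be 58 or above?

4

If only k of them are at least 58, the other 8 − k are at most 57, so the total is at most k·86 + (8 − k)·57.
This must reach 550, so k·86 + (8 − k)·57 ≥ 550, giving k ≥ 4.
Exactly 4 works: 4 values at 86 and 4 at 57 total 572; lower one of the high values by 22 (still ≥ 58) to hit 550.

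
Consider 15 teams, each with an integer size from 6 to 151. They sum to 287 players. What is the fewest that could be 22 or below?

4

If only k of them are at most 22, the other 15 − k are at least 23, so the total is at least (15 − k)·23 + k·6.
This is ≤ 287, so (15 − k)·23 + 6k ≤ 287, which gives k ≥ 4.
Exactly 4 works: 4 values at 6 and 11 at 23 total 277; raise one of the low values by 10 (still ≤ 22) to hit 287.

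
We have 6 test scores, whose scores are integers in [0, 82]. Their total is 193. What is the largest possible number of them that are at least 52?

With k values at 52 or above and the rest at least 0, the sum is at least 0 + 52k.
Since the sum is 193, we need 52k ≤ 193, i.e. k ≤ 3.
k = 3 is achieved by 3 values at 52 and 3 at 0, total 156; add 37 to one value (staying below 52) to reach 193.

3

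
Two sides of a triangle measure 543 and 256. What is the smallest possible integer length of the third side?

288

The third side must exceed |543 − 256| = 287.
The smallest integer above 287 is 288.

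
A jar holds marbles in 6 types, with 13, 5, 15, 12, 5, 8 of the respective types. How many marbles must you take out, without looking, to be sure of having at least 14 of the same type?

57

In the worst case you take as many as possible of each type without reaching 14: 13 + 5 + 13 + 12 + 5 + 8 = 56.
The next one must give 14 of some type, so 56 + 1 = 57.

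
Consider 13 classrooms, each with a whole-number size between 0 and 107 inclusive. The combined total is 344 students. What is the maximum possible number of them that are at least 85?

4

Suppose k of them are at least 85. Those contribute at least 85 each and the other 13 − k at least 0 each.
So the total is at least 85k + 0(13 − k) = 0 + 85k. This must be ≤ 344, giving k ≤ 4.
k = 4 is achieved by 4 values at 85 and 9 at 0, total 340; add 4 to one value (staying below 85) to reach 344.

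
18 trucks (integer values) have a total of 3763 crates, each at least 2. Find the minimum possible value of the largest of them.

If every one of the 18 were at most 209, the total would be at most 18 × 209 = 3762 < 3763.
Achievable: 1 of them at 210 and 17 at 209 total 3763.

210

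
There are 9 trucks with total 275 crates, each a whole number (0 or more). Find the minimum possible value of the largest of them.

Some value must be at least ⌈275/9⌉ = 31, since 9 × 30 = 270 < 275.
Equality holds with 5 values of 31 and 4 values of 30.

31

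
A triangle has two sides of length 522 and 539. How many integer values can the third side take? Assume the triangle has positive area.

The triangle inequality gives |522 − 539| < c < 522 + 539, i.e. 17 < c < 1061.
So c can be any integer from 18 to 1060: 1043 values.

1043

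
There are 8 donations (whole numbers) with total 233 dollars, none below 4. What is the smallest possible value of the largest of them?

Some value must be at least ⌈233/8⌉ = 30, since 8 × 29 = 232 < 233.
Equality holds with 1 value of 30 and 7 values of 29.

30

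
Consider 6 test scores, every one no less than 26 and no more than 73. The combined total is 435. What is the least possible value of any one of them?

70

To make one score as small as possible, make the other 5 as large as possible.
The other 5 contribute at most 5 × 73 = 365, leaving at least 435 − 365 = 70.
Since 70 ≥ 26, this is achievable: one at 70 and 5 at 73.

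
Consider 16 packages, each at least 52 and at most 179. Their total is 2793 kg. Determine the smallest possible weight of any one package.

108

Minimizing one value means maximizing the remaining 15.
The other 15 contribute at most 15 × 179 = 2685, leaving at least 2793 − 2685 = 108.
Since 108 ≥ 52, this is achievable: one at 108 and 15 at 179.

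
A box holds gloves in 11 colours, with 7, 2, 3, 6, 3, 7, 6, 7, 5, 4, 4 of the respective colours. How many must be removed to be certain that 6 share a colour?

47

In the worst case you take as many as possible of each colour without reaching 6: 5 + 2 + 3 + 5 + 3 + 5 + 5 + 5 + 5 + 4 + 4 = 46.
The next one must give 6 of some colour, so 46 + 1 = 47.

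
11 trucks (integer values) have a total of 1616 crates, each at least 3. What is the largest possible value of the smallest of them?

If every one of the 11 were at least 147, the total would be at least 11 × 147 = 1617 > 1616.
Taking 1 copy of 146 and 10 copies of 147 gives exactly 1616, so 146 is attained.

146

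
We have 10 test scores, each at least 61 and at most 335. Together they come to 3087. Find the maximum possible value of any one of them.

335

Maximizing one value means minimizing the remaining 9.
The other 9 contribute at least 9 × 61 = 549, leaving at most 3087 − 549 = 2538.
But each score is capped at 335, so the maximum is 335.
Achievable: one at 335 and the other 9 totalling 2752, which fits since 9 × 61 ≤ 2752 ≤ 9 × 335.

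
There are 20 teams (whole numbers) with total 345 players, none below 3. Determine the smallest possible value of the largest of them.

The average is 345/20 > 17, so not all 20 can be 17 or less; the largest is ≥ 18.
Taking 15 copies of 17 and 5 copies of 18 gives exactly 345, so 18 is attained.

18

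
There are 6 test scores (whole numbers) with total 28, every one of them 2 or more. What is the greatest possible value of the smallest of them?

The average is 28/6 < 5, so some value is ≤ 4.
Equality holds with 2 values of 4 and 4 values of 5.

4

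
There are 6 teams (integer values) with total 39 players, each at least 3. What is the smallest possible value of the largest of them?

If every one of the 6 were at most 6, the total would be at most 6 × 6 = 36 < 39.
Equality holds with 3 values of 7 and 3 values of 6.

7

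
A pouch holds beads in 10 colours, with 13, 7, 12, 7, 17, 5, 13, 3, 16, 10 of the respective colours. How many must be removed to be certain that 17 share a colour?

In the worst case you take as many as possible of each colour without reaching 17: 13 + 7 + 12 + 7 + 16 + 5 + 13 + 3 + 16 + 10 = 102.
The next one must give 17 of some colour, so 102 + 1 = 103.

103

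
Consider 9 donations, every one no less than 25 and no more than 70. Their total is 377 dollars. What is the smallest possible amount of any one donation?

25

To make one donation as small as possible, make the other 8 as large as possible.
The other 8 can take up 8 × 70 = 560 ≥ 377 − 25, so one donation can sit at its floor of 25.
Achievable: one at 25 and the other 8 totalling 352, which fits since 8 × 25 ≤ 352 ≤ 8 × 70.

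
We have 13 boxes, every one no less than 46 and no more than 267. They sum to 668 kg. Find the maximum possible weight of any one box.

Maximizing one value means minimizing the remaining 12.
The other 12 contribute at least 12 × 46 = 552, leaving at most 668 − 552 = 116.
Since 116 ≤ 267, this is achievable: one at 116 and 12 at 46.

116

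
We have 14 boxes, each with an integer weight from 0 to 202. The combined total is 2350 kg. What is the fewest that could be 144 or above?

6

Suppose at most 14 − j of them reach 144; then j values are ≤ 143 and the rest ≤ 202.
The total is then ≤ 143·j + 202·(14 − j) = 2828 − 59j. For this to be ≥ 2350 we need j ≤ 8, so at least 14 − 8 = 6 must reach 144.
Exactly 6 works: 6 values at 202 and 8 at 143 total 2356; lower one of the high values by 6 (still ≥ 144) to hit 2350.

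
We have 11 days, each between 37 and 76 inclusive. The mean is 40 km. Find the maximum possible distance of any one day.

Maximizing one value means minimizing the remaining 10.
The total is 11 × 40 = 440.
The other 10 contribute at least 10 × 37 = 370, leaving at most 440 − 370 = 70.
Since 70 ≤ 76, this is achievable: one at 70 and 10 at 37.

70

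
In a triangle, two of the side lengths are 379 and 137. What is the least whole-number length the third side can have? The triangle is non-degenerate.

243

The third side must exceed |379 − 137| = 242.
The smallest integer above 242 is 243.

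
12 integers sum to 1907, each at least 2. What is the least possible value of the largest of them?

159

The 12 values sum to 1907, so their maximum is at least ⌈1907/12⌉ = 159.
Taking 1 copy of 158 and 11 copies of 159 gives exactly 1907, so 159 is attained.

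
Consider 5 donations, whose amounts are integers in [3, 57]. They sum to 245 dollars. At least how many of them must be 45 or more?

Each value short of 45 is at most 44, costing at least 57 − 44 = 13 against the maximum total of 285.
We can afford to lose at most 285 − 245 = 40, so at most ⌊40/13⌋ = 3 fall short, and at least 2 are ≥ 45.
Exactly 2 works: 2 values at 57 and 3 at 44 total 246; lower one of the high values by 1 (still ≥ 45) to hit 245.

2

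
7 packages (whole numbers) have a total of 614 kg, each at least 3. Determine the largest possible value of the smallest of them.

The average is 614/7 < 88, so some value is ≤ 87.
Taking 2 copies of 87 and 5 copies of 88 gives exactly 614, so 87 is attained.

87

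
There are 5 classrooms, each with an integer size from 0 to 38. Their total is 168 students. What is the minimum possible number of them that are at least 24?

If only k of them are at least 24, the other 5 − k are at most 23, so the total is at most k·38 + (5 − k)·23.
This must reach 168, so k·38 + (5 − k)·23 ≥ 168, giving k ≥ 4.
Exactly 4 works: 4 values at 38 and 1 at 23 total 175; lower one of the high values by 7 (still ≥ 24) to hit 168.

4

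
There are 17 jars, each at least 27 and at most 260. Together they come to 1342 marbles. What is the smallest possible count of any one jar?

To make one jar as small as possible, make the other 16 as large as possible.
The other 16 can take up 16 × 260 = 4160 ≥ 1342 − 27, so one jar can sit at its floor of 27.
Achievable: one at 27 and the other 16 totalling 1315, which fits since 16 × 27 ≤ 1315 ≤ 16 × 260.

27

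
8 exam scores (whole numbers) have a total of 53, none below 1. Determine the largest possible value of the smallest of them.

6

The 8 values sum to 53, so their minimum is at most ⌊53/8⌋ = 6.
Taking 3 copies of 6 and 5 copies of 7 gives exactly 53, so 6 is attained.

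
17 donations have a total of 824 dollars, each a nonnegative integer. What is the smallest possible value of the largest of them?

49

If every one of the 17 were at most 48, the total would be at most 17 × 48 = 816 < 824.
Taking 9 copies of 48 and 8 copies of 49 gives exactly 824, so 49 is attained.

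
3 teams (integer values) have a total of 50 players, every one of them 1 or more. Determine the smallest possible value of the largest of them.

The 3 values sum to 50, so their maximum is at least ⌈50/3⌉ = 17.
Achievable: 2 of them at 17 and 1 at 16 total 50.

17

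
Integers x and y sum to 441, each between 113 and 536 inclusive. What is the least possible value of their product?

37064

Since x + y is fixed, pushing one of them to its bound minimizes the product.
The extreme feasible split is x = 113, y = 328, giving xy = 37064.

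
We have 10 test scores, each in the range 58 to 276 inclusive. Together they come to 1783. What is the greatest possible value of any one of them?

To make one score as large as possible, make the other 9 as small as possible.
The other 9 contribute at least 9 × 58 = 522, leaving at most 1783 − 522 = 1261.
But each score is capped at 276, so the maximum is 276.
Achievable: one at 276 and the other 9 totalling 1507, which fits since 9 × 58 ≤ 1507 ≤ 9 × 276.

276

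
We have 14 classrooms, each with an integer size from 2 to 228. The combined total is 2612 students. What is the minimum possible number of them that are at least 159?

Suppose at most 14 − j of them reach 159; then j values are ≤ 158 and the rest ≤ 228.
The total is then ≤ 158·j + 228·(14 − j) = 3192 − 70j. For this to be ≥ 2612 we need j ≤ 8, so at least 14 − 8 = 6 must reach 159.
Exactly 6 works: 6 values at 228 and 8 at 158 total 2632; lower one of the high values by 20 (still ≥ 159) to hit 2612.

6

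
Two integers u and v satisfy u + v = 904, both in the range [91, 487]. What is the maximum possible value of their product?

204304

With u + v fixed, uv peaks when the two are closest together.
Taking u = 452 and v = 452 (both in [91, 487]) gives uv = 204304.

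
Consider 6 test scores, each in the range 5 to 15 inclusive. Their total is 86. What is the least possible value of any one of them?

To make one score as small as possible, make the other 5 as large as possible.
The other 5 contribute at most 5 × 15 = 75, leaving at least 86 − 75 = 11.
Since 11 ≥ 5, this is achievable: one at 11 and 5 at 15.

11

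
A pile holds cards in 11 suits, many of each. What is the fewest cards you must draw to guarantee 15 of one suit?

155

In the worst case you draw 14 of each of the 11 suits: 11 × 14 = 154.
One more forces 15 of some suit, so 154 + 1 = 155.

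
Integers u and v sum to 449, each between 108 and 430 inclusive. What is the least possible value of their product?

36828

Since u + v is fixed, pushing one of them to its bound minimizes the product.
At the endpoint u = 108, v = 449 − 108 = 341, so uv = 108 × 341 = 36828.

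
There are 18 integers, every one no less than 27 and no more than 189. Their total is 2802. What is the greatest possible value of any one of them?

To make one integer as large as possible, make the other 17 as small as possible.
The other 17 contribute at least 17 × 27 = 459, leaving at most 2802 − 459 = 2343.
But each integer is capped at 189, so the maximum is 189.
Achievable: one at 189 and the other 17 totalling 2613, which fits since 17 × 27 ≤ 2613 ≤ 17 × 189.

189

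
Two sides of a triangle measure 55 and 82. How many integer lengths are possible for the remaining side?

109

The triangle inequality gives |55 − 82| < c < 55 + 82, i.e. 27 < c < 137.
So c can be any integer from 28 to 136: 109 values.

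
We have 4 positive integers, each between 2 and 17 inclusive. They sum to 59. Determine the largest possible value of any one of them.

17

To make one integer as large as possible, make the other 3 as small as possible.
The other 3 contribute at least 3 × 2 = 6, leaving at most 59 − 6 = 53.
But each integer is capped at 17, so the maximum is 17.
Achievable: one at 17 and the other 3 totalling 42, which fits since 3 × 2 ≤ 42 ≤ 3 × 17.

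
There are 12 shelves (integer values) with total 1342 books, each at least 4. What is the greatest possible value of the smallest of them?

111

If every one of the 12 were at least 112, the total would be at least 12 × 112 = 1344 > 1342.
Taking 2 copies of 111 and 10 copies of 112 gives exactly 1342, so 111 is attained.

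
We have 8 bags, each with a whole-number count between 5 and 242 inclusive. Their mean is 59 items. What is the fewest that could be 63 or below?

The total is 8 × 59 = 472.
Each value above 63 is at least 64, contributing at least 64 − 5 = 59 above the floor 5.
The sum exceeds the floor total 40 by 432, so at most ⌊432/59⌋ = 7 exceed 63, and at least 1 are ≤ 63.
Exactly 1 works: 1 value at 5 and 7 at 64 total 453; raise one of the low values by 19 (still ≤ 63) to hit 472.

1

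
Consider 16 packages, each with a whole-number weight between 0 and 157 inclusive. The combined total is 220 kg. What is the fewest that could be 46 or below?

12

Each value above 46 is at least 47, contributing at least 47 − 0 = 47 above the floor 0.
The sum exceeds the floor total 0 by 220, so at most ⌊220/47⌋ = 4 exceed 46, and at least 12 are ≤ 46.
Exactly 12 works: 12 values at 0 and 4 at 47 total 188; raise one of the low values by 32 (still ≤ 46) to hit 220.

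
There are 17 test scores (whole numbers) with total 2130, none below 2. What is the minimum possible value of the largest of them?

126

If every one of the 17 were at most 125, the total would be at most 17 × 125 = 2125 < 2130.
Taking 12 copies of 125 and 5 copies of 126 gives exactly 2130, so 126 is attained.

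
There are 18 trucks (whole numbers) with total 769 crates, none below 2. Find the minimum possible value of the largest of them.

The 18 values sum to 769, so their maximum is at least ⌈769/18⌉ = 43.
Taking 5 copies of 42 and 13 copies of 43 gives exactly 769, so 43 is attained.

43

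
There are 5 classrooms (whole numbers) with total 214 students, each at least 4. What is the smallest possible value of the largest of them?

43

If every one of the 5 were at most 42, the total would be at most 5 × 42 = 210 < 214.
Taking 1 copy of 42 and 4 copies of 43 gives exactly 214, so 43 is attained.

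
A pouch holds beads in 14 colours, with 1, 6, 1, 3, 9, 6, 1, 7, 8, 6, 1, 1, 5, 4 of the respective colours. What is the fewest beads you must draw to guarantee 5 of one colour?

In the worst case you take as many as possible of each colour without reaching 5: 1 + 4 + 1 + 3 + 4 + 4 + 1 + 4 + 4 + 4 + 1 + 1 + 4 + 4 = 40.
The next one must give 5 of some colour, so 40 + 1 = 41.

41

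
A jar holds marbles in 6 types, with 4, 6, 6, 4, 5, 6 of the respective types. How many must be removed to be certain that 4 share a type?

19

In the worst case you take as many as possible of each type without reaching 4: 3 + 3 + 3 + 3 + 3 + 3 = 18.
The next one must give 4 of some type, so 18 + 1 = 19.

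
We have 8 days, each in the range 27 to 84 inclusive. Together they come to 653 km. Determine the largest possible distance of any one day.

Maximizing one value means minimizing the remaining 7.
The other 7 contribute at least 7 × 27 = 189, leaving at most 653 − 189 = 464.
But each day is capped at 84, so the maximum is 84.
Achievable: one at 84 and the other 7 totalling 569, which fits since 7 × 27 ≤ 569 ≤ 7 × 84.

84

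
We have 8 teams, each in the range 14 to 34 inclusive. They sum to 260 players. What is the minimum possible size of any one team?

To make one team as small as possible, make the other 7 as large as possible.
The other 7 contribute at most 7 × 34 = 238, leaving at least 260 − 238 = 22.
Since 22 ≥ 14, this is achievable: one at 22 and 7 at 34.

22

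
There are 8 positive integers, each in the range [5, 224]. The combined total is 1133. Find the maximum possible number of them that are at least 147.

7

Suppose k of them are at least 147. Those contribute at least 147 each and the other 8 − k at least 5 each.
So the total is at least 147k + 5(8 − k) = 40 + 142k. This must be ≤ 1133, giving k ≤ 7.
k = 7 is achieved by 7 values at 147 and 1 at 5, total 1034; add 99 to one value (staying below 147) to reach 1133.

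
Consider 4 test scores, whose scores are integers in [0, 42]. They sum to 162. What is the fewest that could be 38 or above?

3

If only k of them are at least 38, the other 4 − k are at most 37, so the total is at most k·42 + (4 − k)·37.
This must reach 162, so k·42 + (4 − k)·37 ≥ 162, giving k ≥ 3.
Exactly 3 works: 3 values at 42 and 1 at 37 total 163; lower one of the high values by 1 (still ≥ 38) to hit 162.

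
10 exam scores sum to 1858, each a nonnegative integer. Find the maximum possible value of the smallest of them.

The 10 values sum to 1858, so their minimum is at most ⌊1858/10⌋ = 185.
Taking 2 copies of 185 and 8 copies of 186 gives exactly 1858, so 185 is attained.

185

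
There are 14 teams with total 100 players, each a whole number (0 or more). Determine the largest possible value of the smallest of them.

If every one of the 14 were at least 8, the total would be at least 14 × 8 = 112 > 100.
Taking 12 copies of 7 and 2 copies of 8 gives exactly 100, so 7 is attained.

7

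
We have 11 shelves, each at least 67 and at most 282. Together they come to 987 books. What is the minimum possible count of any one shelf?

To make one shelf as small as possible, make the other 10 as large as possible.
The other 10 can take up 10 × 282 = 2820 ≥ 987 − 67, so one shelf can sit at its floor of 67.
Achievable: one at 67 and the other 10 totalling 920, which fits since 10 × 67 ≤ 920 ≤ 10 × 282.

67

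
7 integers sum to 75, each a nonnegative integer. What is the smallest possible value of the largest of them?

Some value must be at least ⌈75/7⌉ = 11, since 7 × 10 = 70 < 75.
Equality holds with 5 values of 11 and 2 values of 10.

11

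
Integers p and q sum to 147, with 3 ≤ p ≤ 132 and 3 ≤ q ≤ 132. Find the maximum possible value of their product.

5402

With p + q fixed, pq peaks when the two are closest together.
Taking p = 73 and q = 74 (both in [3, 132]) gives pq = 5402.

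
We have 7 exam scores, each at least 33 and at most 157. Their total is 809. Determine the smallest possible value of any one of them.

To make one score as small as possible, make the other 6 as large as possible.
The other 6 can take up 6 × 157 = 942 ≥ 809 − 33, so one score can sit at its floor of 33.
Achievable: one at 33 and the other 6 totalling 776, which fits since 6 × 33 ≤ 776 ≤ 6 × 157.

33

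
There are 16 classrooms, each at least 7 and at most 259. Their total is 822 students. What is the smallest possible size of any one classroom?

7

Minimizing one value means maximizing the remaining 15.
The other 15 can take up 15 × 259 = 3885 ≥ 822 − 7, so one classroom can sit at its floor of 7.
Achievable: one at 7 and the other 15 totalling 815, which fits since 15 × 7 ≤ 815 ≤ 15 × 259.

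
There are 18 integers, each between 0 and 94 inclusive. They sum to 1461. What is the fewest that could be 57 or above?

Each value short of 57 is at most 56, costing at least 94 − 56 = 38 against the maximum total of 1692.
We can afford to lose at most 1692 − 1461 = 231, so at most ⌊231/38⌋ = 6 fall short, and at least 12 are ≥ 57.
Exactly 12 works: 12 values at 94 and 6 at 56 total 1464; lower one of the high values by 3 (still ≥ 57) to hit 1461.

12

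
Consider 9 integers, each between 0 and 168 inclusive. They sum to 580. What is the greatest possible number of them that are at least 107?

If k of the values are ≥ 107, the total is ≥ 107k + 0(9 − k).
Setting 107k + 0(9 − k) ≤ 580 gives 107k ≤ 580, so k ≤ 5.
k = 5 is achieved by 5 values at 107 and 4 at 0, total 535; add 45 to one value (staying below 107) to reach 580.

5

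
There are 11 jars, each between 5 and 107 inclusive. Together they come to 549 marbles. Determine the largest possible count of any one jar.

To make one jar as large as possible, make the other 10 as small as possible.
The other 10 contribute at least 10 × 5 = 50, leaving at most 549 − 50 = 499.
But each jar is capped at 107, so the maximum is 107.
Achievable: one at 107 and the other 10 totalling 442, which fits since 10 × 5 ≤ 442 ≤ 10 × 107.

107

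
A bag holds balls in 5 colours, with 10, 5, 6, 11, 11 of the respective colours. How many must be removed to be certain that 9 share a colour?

In the worst case you take as many as possible of each colour without reaching 9: 8 + 5 + 6 + 8 + 8 = 35.
The next one must give 9 of some colour, so 35 + 1 = 36.

36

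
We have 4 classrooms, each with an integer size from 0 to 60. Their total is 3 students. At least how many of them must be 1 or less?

If only k of them are at most 1, the other 4 − k are at least 2, so the total is at least (4 − k)·2 + k·0.
This is ≤ 3, so (4 − k)·2 + 0k ≤ 3, which gives k ≥ 3.
Exactly 3 works: 3 values at 0 and 1 at 2 total 2; raise one of the low values by 1 (still ≤ 1) to hit 3.

3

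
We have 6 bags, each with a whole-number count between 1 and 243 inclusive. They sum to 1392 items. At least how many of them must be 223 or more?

3

Suppose at most 6 − j of them reach 223; then j values are ≤ 222 and the rest ≤ 243.
The total is then ≤ 222·j + 243·(6 − j) = 1458 − 21j. For this to be ≥ 1392 we need j ≤ 3, so at least 6 − 3 = 3 must reach 223.
Exactly 3 works: 3 values at 243 and 3 at 222 total 1395; lower one of the high values by 3 (still ≥ 223) to hit 1392.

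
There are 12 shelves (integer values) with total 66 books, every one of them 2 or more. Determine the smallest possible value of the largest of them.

If every one of the 12 were at most 5, the total would be at most 12 × 5 = 60 < 66.
Equality holds with 6 values of 6 and 6 values of 5.

6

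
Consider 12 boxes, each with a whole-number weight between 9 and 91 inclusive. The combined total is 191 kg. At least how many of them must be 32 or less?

Let j be the number exceeding 32. Then the total is ≥ 33·j + 9·(12 − j) = 108 + 24j.
So 24j ≤ 83 and j ≤ 3; hence at least 12 − 3 = 9 are ≤ 32.
Exactly 9 works: 9 values at 9 and 3 at 33 total 180; raise one of the low values by 11 (still ≤ 32) to hit 191.

9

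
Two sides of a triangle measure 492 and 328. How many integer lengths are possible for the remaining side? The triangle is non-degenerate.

The triangle inequality gives |492 − 328| < c < 492 + 328, i.e. 164 < c < 820.
So c can be any integer from 165 to 819: 655 values.

655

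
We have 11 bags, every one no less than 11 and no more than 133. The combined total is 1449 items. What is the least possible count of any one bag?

119

Minimizing one value means maximizing the remaining 10.
The other 10 contribute at most 10 × 133 = 1330, leaving at least 1449 − 1330 = 119.
Since 119 ≥ 11, this is achievable: one at 119 and 10 at 133.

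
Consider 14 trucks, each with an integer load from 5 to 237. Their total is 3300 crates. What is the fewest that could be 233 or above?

Suppose at most 14 − j of them reach 233; then j values are ≤ 232 and the rest ≤ 237.
The total is then ≤ 232·j + 237·(14 − j) = 3318 − 5j. For this to be ≥ 3300 we need j ≤ 3, so at least 14 − 3 = 11 must reach 233.
Exactly 11 works: 11 values at 237 and 3 at 232 total 3303; lower one of the high values by 3 (still ≥ 233) to hit 3300.

11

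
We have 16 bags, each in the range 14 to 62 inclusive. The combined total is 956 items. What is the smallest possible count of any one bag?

To make one bag as small as possible, make the other 15 as large as possible.
The other 15 contribute at most 15 × 62 = 930, leaving at least 956 − 930 = 26.
Since 26 ≥ 14, this is achievable: one at 26 and 15 at 62.

26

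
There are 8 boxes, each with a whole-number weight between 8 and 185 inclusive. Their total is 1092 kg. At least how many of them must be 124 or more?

2

Each value short of 124 is at most 123, costing at least 185 − 123 = 62 against the maximum total of 1480.
We can afford to lose at most 1480 − 1092 = 388, so at most ⌊388/62⌋ = 6 fall short, and at least 2 are ≥ 124.
Exactly 2 works: 2 values at 185 and 6 at 123 total 1108; lower one of the high values by 16 (still ≥ 124) to hit 1092.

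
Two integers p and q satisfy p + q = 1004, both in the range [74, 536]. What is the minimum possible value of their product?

250848

Since p + q is fixed, pushing one of them to its bound minimizes the product.
The extreme feasible split is p = 468, q = 536, giving pq = 250848.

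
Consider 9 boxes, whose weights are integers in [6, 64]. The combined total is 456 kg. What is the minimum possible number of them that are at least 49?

If only k of them are at least 49, the other 9 − k are at most 48, so the total is at most k·64 + (9 − k)·48.
This must reach 456, so k·64 + (9 − k)·48 ≥ 456, giving k ≥ 2.
Exactly 2 works: 2 values at 64 and 7 at 48 total 464; lower one of the high values by 8 (still ≥ 49) to hit 456.

2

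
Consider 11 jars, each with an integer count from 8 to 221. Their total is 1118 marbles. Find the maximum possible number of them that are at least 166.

If k of the values are ≥ 166, the total is ≥ 166k + 8(11 − k).
Setting 166k + 8(11 − k) ≤ 1118 gives 158k ≤ 1030, so k ≤ 6.
k = 6 is achieved by 6 values at 166 and 5 at 8, total 1036; add 82 to one value (staying below 166) to reach 1118.

6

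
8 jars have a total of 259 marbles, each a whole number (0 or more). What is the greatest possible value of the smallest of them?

If every one of the 8 were at least 33, the total would be at least 8 × 33 = 264 > 259.
Taking 5 copies of 32 and 3 copies of 33 gives exactly 259, so 32 is attained.

32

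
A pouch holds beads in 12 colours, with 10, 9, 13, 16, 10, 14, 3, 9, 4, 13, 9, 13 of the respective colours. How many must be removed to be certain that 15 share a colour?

122

In the worst case you take as many as possible of each colour without reaching 15: 10 + 9 + 13 + 14 + 10 + 14 + 3 + 9 + 4 + 13 + 9 + 13 = 121.
The next one must give 15 of some colour, so 121 + 1 = 122.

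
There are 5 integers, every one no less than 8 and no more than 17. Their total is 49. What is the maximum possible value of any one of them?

To make one integer as large as possible, make the other 4 as small as possible.
The other 4 contribute at least 4 × 8 = 32, leaving at most 49 − 32 = 17.
Since 17 ≤ 17, this is achievable: one at 17 and 4 at 8.

17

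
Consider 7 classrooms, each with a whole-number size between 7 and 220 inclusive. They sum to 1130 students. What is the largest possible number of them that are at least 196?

If k of the values are ≥ 196, the total is ≥ 196k + 7(7 − k).
Setting 196k + 7(7 − k) ≤ 1130 gives 189k ≤ 1081, so k ≤ 5.
k = 5 is achieved by 5 values at 196 and 2 at 7, total 994; add 136 to one value (staying below 196) to reach 1130.

5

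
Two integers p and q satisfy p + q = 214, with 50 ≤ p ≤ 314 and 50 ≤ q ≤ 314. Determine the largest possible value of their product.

11449

For a fixed sum, the product pq is largest when p and q are as close as possible.
Taking p = 107 and q = 107 (both in [50, 314]) gives pq = 11449.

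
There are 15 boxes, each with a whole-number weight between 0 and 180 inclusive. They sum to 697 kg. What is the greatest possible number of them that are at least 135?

If k of the values are ≥ 135, the total is ≥ 135k + 0(15 − k).
Setting 135k + 0(15 − k) ≤ 697 gives 135k ≤ 697, so k ≤ 5.
k = 5 is achieved by 5 values at 135 and 10 at 0, total 675; add 22 to one value (staying below 135) to reach 697.

5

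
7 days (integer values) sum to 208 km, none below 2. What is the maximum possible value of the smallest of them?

29

If every one of the 7 were at least 30, the total would be at least 7 × 30 = 210 > 208.
Equality holds with 2 values of 29 and 5 values of 30.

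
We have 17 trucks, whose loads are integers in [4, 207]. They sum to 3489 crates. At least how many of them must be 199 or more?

Suppose at most 17 − j of them reach 199; then j values are ≤ 198 and the rest ≤ 207.
The total is then ≤ 198·j + 207·(17 − j) = 3519 − 9j. For this to be ≥ 3489 we need j ≤ 3, so at least 17 − 3 = 14 must reach 199.
Exactly 14 works: 14 values at 207 and 3 at 198 total 3492; lower one of the high values by 3 (still ≥ 199) to hit 3489.

14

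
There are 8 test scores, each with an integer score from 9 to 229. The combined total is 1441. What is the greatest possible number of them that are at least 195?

With k values at 195 or above and the rest at least 9, the sum is at least 72 + 186k.
Since the sum is 1441, we need 186k ≤ 1369, i.e. k ≤ 7.
k = 7 is achieved by 7 values at 195 and 1 at 9, total 1374; add 67 to one value (staying below 195) to reach 1441.

7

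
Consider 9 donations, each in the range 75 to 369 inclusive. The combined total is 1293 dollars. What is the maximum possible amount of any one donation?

Maximizing one value means minimizing the remaining 8.
The other 8 contribute at least 8 × 75 = 600, leaving at most 1293 − 600 = 693.
But each donation is capped at 369, so the maximum is 369.
Achievable: one at 369 and the other 8 totalling 924, which fits since 8 × 75 ≤ 924 ≤ 8 × 369.

369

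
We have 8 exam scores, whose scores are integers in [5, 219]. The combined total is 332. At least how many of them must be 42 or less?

1

If only k of them are at most 42, the other 8 − k are at least 43, so the total is at least (8 − k)·43 + k·5.
This is ≤ 332, so (8 − k)·43 + 5k ≤ 332, which gives k ≥ 1.
Exactly 1 works: 1 value at 5 and 7 at 43 total 306; raise one of the low values by 26 (still ≤ 42) to hit 332.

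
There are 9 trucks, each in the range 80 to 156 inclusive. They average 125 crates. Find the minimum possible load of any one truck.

Minimizing one value means maximizing the remaining 8.
The total is 9 × 125 = 1125.
The other 8 can take up 8 × 156 = 1248 ≥ 1125 − 80, so one truck can sit at its floor of 80.
Achievable: one at 80 and the other 8 totalling 1045, which fits since 8 × 80 ≤ 1045 ≤ 8 × 156.

80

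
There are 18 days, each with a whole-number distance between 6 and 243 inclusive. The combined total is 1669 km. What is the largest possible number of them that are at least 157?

10

With k values at 157 or above and the rest at least 6, the sum is at least 108 + 151k.
Since the sum is 1669, we need 151k ≤ 1561, i.e. k ≤ 10.
k = 10 is achieved by 10 values at 157 and 8 at 6, total 1618; add 51 to one value (staying below 157) to reach 1669.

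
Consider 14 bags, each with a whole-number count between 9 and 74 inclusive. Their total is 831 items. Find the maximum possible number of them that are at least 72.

With k values at 72 or above and the rest at least 9, the sum is at least 126 + 63k.
Since the sum is 831, we need 63k ≤ 705, i.e. k ≤ 11.
k = 11 is achieved by 11 values at 72 and 3 at 9, total 819; add 12 to one value (staying below 72) to reach 831.

11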